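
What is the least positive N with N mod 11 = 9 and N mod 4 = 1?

9

Since 4·3 ≡ 1 (mod 11), take x = 1 + 4·((9−1)·3 mod 11) = 1 + 4·2 = 9.
Check: 9 mod 11 = 9, 9 mod 4 = 1.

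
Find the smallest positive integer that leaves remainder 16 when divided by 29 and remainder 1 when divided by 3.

x ≡ 1 (mod 3) gives x ∈ {1, 4, 7, 10, 13, 16}.
The first of these with x mod 29 = 16 is 16.

16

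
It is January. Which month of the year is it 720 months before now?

January

Dividing 720 by 12 gives quotient 60 and remainder 0.
January − 0 months → January.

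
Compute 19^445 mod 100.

99

By repeated squaring mod 100: 19^1≡19, 19^2≡61, 19^4≡21, 19^8≡41, 19^16≡81, 19^32≡61, 19^64≡21, 19^128≡41, 19^256≡81.
Since 445 = 1 + 4 + 8 + 16 + 32 + 128 + 256 in binary, 19^445 ≡ 19·21·41·81·61·41·81 ≡ 99 (mod 100).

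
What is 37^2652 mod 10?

Last digits of 7^n: 7, 9, 3, 1 (period 4).
2652 mod 4 = 0, so the last digit matches 7^4 = 1.

1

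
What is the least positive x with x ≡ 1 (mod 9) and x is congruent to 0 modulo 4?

Since 4·7 ≡ 1 (mod 9), take x = 0 + 4·((1−0)·7 mod 9) = 0 + 4·7 = 28.
Check: 28 mod 9 = 1, 28 mod 4 = 0.

28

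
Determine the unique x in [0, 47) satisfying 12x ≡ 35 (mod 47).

12⁻¹ ≡ 4 (mod 47) because 12·4 = 48 = 1·47 + 1.
So x ≡ 4·35 = 140 ≡ 46 (mod 47).

46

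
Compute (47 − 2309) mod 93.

Dividing 2309 by 93 gives quotient 24 and remainder 77.
(47 − 77) mod 93 = 63.

63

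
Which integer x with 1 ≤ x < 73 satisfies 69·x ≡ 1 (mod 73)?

18

69·18 = 1242 = 17·73 + 1, so 69⁻¹ ≡ 18 (mod 73).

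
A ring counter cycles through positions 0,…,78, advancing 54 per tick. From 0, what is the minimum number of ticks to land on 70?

13

The inverse of 54 mod 79 is 60 (since 54·60 = 3240 ≡ 1).
Multiplying both sides by 60: x ≡ 60·70 = 4200 ≡ 13 (mod 79).
Check: 54·13 = 702 = 8·79 + 70.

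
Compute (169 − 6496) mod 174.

6496 − 37·174 = 58, so 6496 ≡ 58 (mod 174).
(169 − 58) mod 174 = 111.

111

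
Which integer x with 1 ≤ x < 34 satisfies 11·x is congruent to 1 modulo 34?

31

34 = 3·11 + 1
11 = 11·1 + 0
Back-substituting gives 11·31 ≡ 1 (mod 34).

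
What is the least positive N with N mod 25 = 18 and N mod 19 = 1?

343

x ≡ 1 (mod 19) gives x ∈ {1, 20, 39, 58, 77, 96, 115, 134, …}.
The first of these with x mod 25 = 18 is 343.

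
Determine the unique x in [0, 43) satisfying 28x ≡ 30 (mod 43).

The inverse of 28 mod 43 is 20 (since 28·20 = 560 ≡ 1).
So x ≡ 20·30 = 600 ≡ 41 (mod 43).
Check: 28·41 = 1148 = 26·43 + 30.

41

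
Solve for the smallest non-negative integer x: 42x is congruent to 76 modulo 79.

The inverse of 42 mod 79 is 32 (since 42·32 = 1344 ≡ 1).
So x ≡ 32·76 = 2432 ≡ 62 (mod 79).

62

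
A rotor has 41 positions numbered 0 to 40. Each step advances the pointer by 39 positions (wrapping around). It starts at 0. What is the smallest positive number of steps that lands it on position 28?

27

39⁻¹ ≡ 20 (mod 41) because 39·20 = 780 = 19·41 + 1.
So x ≡ 20·28 = 560 ≡ 27 (mod 41).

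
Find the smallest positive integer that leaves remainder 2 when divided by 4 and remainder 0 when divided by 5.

x ≡ 2 (mod 4) gives x ∈ {2, 6, 10}.
The first of these with x mod 5 = 0 is 10.

10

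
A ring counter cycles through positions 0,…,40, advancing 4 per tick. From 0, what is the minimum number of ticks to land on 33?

The inverse of 4 mod 41 is 31 (since 4·31 = 124 ≡ 1).
Multiplying both sides by 31: x ≡ 31·33 = 1023 ≡ 39 (mod 41).
Check: 4·39 = 156 = 3·41 + 33.

39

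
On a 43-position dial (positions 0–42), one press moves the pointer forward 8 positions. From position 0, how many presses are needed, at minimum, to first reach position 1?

8·27 = 216 = 5·43 + 1, so 8⁻¹ ≡ 27 (mod 43).

27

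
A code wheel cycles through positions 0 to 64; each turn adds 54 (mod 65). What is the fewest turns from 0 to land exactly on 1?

59

65 = 1·54 + 11
54 = 4·11 + 10
11 = 1·10 + 1
10 = 10·1 + 0
Back-substituting gives 54·59 ≡ 1 (mod 65).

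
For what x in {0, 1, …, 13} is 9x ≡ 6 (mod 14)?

The inverse of 9 mod 14 is 11 (since 9·11 = 99 ≡ 1).
Multiplying both sides by 11: x ≡ 11·6 = 66 ≡ 10 (mod 14).
Check: 9·10 = 90 = 6·14 + 6.

10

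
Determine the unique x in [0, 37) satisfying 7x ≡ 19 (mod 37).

8

7⁻¹ ≡ 16 (mod 37) because 7·16 = 112 = 3·37 + 1.
Multiplying both sides by 16: x ≡ 16·19 = 304 ≡ 8 (mod 37).
Check: 7·8 = 56 = 1·37 + 19.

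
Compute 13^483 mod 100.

97

By repeated squaring mod 100: 13^1≡13, 13^2≡69, 13^4≡61, 13^8≡21, 13^16≡41, 13^32≡81, 13^64≡61, 13^128≡21, 13^256≡41.
Since 483 = 1 + 2 + 32 + 64 + 128 + 256 in binary, 13^483 ≡ 13·69·81·61·21·41 ≡ 97 (mod 100).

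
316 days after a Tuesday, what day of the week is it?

316 − 45·7 = 1, so 316 ≡ 1 (mod 7).
Tuesday + 1 day → Wednesday.

Wednesday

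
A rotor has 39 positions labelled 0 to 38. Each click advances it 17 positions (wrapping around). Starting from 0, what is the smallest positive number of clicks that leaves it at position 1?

23

39 = 2·17 + 5
17 = 3·5 + 2
5 = 2·2 + 1
2 = 2·1 + 0
Back-substituting gives 17·23 ≡ 1 (mod 39).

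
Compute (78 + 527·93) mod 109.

527·93 = 49011.
49011 − 449·109 = 70, so 49011 ≡ 70 (mod 109).
(78 + 70) mod 109 = 39.

39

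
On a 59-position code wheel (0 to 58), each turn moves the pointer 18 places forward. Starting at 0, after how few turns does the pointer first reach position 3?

10

18⁻¹ ≡ 23 (mod 59) because 18·23 = 414 = 7·59 + 1.
So x ≡ 23·3 = 69 ≡ 10 (mod 59).
Check: 18·10 = 180 = 3·59 + 3.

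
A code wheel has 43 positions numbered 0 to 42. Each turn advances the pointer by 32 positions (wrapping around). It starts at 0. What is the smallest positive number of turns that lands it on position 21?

2

32⁻¹ ≡ 39 (mod 43) because 32·39 = 1248 = 29·43 + 1.
Multiplying both sides by 39: x ≡ 39·21 = 819 ≡ 2 (mod 43).
Check: 32·2 = 64 = 1·43 + 21.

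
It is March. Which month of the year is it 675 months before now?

675 − 56·12 = 3, so 675 ≡ 3 (mod 12).
March − 3 months → December.

December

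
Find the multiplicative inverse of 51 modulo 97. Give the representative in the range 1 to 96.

51·78 = 3978 = 41·97 + 1, so 51⁻¹ ≡ 78 (mod 97).

78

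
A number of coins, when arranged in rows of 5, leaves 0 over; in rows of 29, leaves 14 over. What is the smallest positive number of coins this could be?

130

Since 29·4 ≡ 1 (mod 5), take x = 14 + 29·((0−14)·4 mod 5) = 14 + 29·4 = 130.
Check: 130 mod 5 = 0, 130 mod 29 = 14.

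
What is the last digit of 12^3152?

6

Last digits of 2^n: 2, 4, 8, 6 (period 4).
3152 mod 4 = 0, so the last digit matches 2^4 = 6.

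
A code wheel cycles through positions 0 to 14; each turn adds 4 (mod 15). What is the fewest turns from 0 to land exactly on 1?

4

15 = 3·4 + 3
4 = 1·3 + 1
3 = 3·1 + 0
Back-substituting gives 4·4 ≡ 1 (mod 15).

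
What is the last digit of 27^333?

Last digits of 7^n: 7, 9, 3, 1 (period 4).
333 leaves remainder 1 on division by 4, so 27^333 ends in 7.

7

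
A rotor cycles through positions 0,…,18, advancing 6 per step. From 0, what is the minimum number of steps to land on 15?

The inverse of 6 mod 19 is 16 (since 6·16 = 96 ≡ 1).
So x ≡ 16·15 = 240 ≡ 12 (mod 19).
Check: 6·12 = 72 = 3·19 + 15.

12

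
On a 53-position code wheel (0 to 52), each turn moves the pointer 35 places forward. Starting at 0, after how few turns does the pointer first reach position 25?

31

The inverse of 35 mod 53 is 50 (since 35·50 = 1750 ≡ 1).
Multiplying both sides by 50: x ≡ 50·25 = 1250 ≡ 31 (mod 53).
Check: 35·31 = 1085 = 20·53 + 25.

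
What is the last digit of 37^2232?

Powers of 7 mod 10 repeat with period 4: 7, 9, 3, 1.
2232 mod 4 = 0, so the last digit matches 7^4 = 1.

1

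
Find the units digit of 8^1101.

8

Powers of 8 mod 10 repeat with period 4: 8, 4, 2, 6.
1101 mod 4 = 1, so the last digit matches 8^1 = 8.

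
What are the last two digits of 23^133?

83

Square-and-reduce mod 100: 23^1≡23, 23^2≡29, 23^4≡41, 23^8≡81, 23^16≡61, 23^32≡21, 23^64≡41, 23^128≡81.
133 = 1 + 4 + 128, so 23^133 ≡ 23·41·81 ≡ 83 (mod 100).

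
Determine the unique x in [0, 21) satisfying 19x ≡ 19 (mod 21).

1

The inverse of 19 mod 21 is 10 (since 19·10 = 190 ≡ 1).
Multiplying both sides by 10: x ≡ 10·19 = 190 ≡ 1 (mod 21).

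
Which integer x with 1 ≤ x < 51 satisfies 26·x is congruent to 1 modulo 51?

26·2 = 52 = 1·51 + 1, so 26⁻¹ ≡ 2 (mod 51).

2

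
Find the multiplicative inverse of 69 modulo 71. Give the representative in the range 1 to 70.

71 = 1·69 + 2
69 = 34·2 + 1
2 = 2·1 + 0
Back-substituting gives 69·35 ≡ 1 (mod 71).

35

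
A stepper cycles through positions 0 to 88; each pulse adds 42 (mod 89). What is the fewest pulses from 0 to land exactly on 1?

53

89 = 2·42 + 5
42 = 8·5 + 2
5 = 2·2 + 1
2 = 2·1 + 0
Back-substituting gives 42·53 ≡ 1 (mod 89).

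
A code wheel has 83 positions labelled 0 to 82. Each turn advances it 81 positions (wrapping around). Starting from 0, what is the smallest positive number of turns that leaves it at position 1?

83 = 1·81 + 2
81 = 40·2 + 1
2 = 2·1 + 0
Back-substituting gives 81·41 ≡ 1 (mod 83).

41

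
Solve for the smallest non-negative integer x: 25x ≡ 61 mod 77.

24

25⁻¹ ≡ 37 (mod 77) because 25·37 = 925 = 12·77 + 1.
So x ≡ 37·61 = 2257 ≡ 24 (mod 77).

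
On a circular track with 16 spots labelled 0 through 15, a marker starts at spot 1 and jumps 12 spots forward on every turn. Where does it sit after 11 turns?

11·12 = 132.
Dividing 132 by 16 gives quotient 8 and remainder 4.
(1 + 4) mod 16 = 5.

5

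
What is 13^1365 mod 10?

The units digit of 13^n cycles with period 4: 3, 9, 7, 1, …
1365 leaves remainder 1 on division by 4, so 13^1365 ends in 3.

3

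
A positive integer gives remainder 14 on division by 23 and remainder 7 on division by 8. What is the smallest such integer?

Since 8·3 ≡ 1 (mod 23), take x = 7 + 8·((14−7)·3 mod 23) = 7 + 8·21 = 175.
Check: 175 mod 23 = 14, 175 mod 8 = 7.

175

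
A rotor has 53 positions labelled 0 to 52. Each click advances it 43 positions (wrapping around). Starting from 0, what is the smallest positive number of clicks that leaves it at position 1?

37

53 = 1·43 + 10
43 = 4·10 + 3
10 = 3·3 + 1
3 = 3·1 + 0
Back-substituting gives 43·37 ≡ 1 (mod 53).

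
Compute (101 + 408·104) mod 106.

27

408·104 = 42432.
42432 mod 106 = 32 (since 400·106 = 42400).
(101 + 32) mod 106 = 27.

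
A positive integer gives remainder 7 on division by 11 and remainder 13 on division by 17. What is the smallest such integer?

183

x ≡ 7 (mod 11) gives x ∈ {7, 18, 29, 40, 51, 62, 73, 84, …}.
The first of these with x mod 17 = 13 is 183.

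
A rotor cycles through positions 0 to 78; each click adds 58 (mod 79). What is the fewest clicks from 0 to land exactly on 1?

15

79 = 1·58 + 21
58 = 2·21 + 16
21 = 1·16 + 5
16 = 3·5 + 1
5 = 5·1 + 0
Back-substituting gives 58·15 ≡ 1 (mod 79).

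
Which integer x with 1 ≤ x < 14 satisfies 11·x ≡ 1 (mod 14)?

11·9 = 99 = 7·14 + 1, so 11⁻¹ ≡ 9 (mod 14).

9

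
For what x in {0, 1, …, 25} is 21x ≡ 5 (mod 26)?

21⁻¹ ≡ 5 (mod 26) because 21·5 = 105 = 4·26 + 1.
Multiplying both sides by 5: x ≡ 5·5 = 25 ≡ 25 (mod 26).

25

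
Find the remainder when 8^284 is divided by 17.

Square-and-reduce mod 17: 8^1≡8, 8^2≡13, 8^4≡16, 8^8≡1, 8^16≡1, 8^32≡1, 8^64≡1, 8^128≡1, 8^256≡1.
284 = 4 + 8 + 16 + 256, so 8^284 ≡ 16·1·1·1 ≡ 16 (mod 17).

16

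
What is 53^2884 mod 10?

The units digit of 53^n cycles with period 4: 3, 9, 7, 1, …
2884 leaves remainder 0 on division by 4, so 53^2884 ends in 1.

1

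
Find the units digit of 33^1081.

3

Last digits of 3^n: 3, 9, 7, 1 (period 4).
1081 mod 4 = 1, so the last digit matches 3^1 = 3.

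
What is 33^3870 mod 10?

The units digit of 33^n cycles with period 4: 3, 9, 7, 1, …
3870 leaves remainder 2 on division by 4, so 33^3870 ends in 9.

9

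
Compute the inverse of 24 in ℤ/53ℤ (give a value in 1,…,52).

42

53 = 2·24 + 5
24 = 4·5 + 4
5 = 1·4 + 1
4 = 4·1 + 0
Back-substituting gives 24·42 ≡ 1 (mod 53).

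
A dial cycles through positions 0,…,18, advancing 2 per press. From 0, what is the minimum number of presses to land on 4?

2⁻¹ ≡ 10 (mod 19) because 2·10 = 20 = 1·19 + 1.
So x ≡ 10·4 = 40 ≡ 2 (mod 19).

2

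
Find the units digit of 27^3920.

1

Powers of 7 mod 10 repeat with period 4: 7, 9, 3, 1.
3920 mod 4 = 0, so the last digit matches 7^4 = 1.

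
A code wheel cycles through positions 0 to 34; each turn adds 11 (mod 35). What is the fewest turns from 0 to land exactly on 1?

16

11·16 = 176 = 5·35 + 1, so 11⁻¹ ≡ 16 (mod 35).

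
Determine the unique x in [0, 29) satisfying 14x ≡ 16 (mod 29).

26

14⁻¹ ≡ 27 (mod 29) because 14·27 = 378 = 13·29 + 1.
Multiplying both sides by 27: x ≡ 27·16 = 432 ≡ 26 (mod 29).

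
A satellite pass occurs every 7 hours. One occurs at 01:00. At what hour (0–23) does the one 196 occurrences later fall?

196·7 = 1372.
Dividing 1372 by 24 gives quotient 57 and remainder 4.
(1 + 4) mod 24 = 5.

5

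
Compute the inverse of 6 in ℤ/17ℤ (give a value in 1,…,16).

3

6·3 = 18 = 1·17 + 1, so 6⁻¹ ≡ 3 (mod 17).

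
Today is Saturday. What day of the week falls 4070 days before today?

4070 − 581·7 = 3, so 4070 ≡ 3 (mod 7).
Saturday − 3 days → Wednesday.

Wednesday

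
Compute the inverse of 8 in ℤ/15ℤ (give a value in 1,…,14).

2

8·2 = 16 = 1·15 + 1, so 8⁻¹ ≡ 2 (mod 15).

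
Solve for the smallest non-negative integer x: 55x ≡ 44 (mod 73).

The inverse of 55 mod 73 is 4 (since 55·4 = 220 ≡ 1).
So x ≡ 4·44 = 176 ≡ 30 (mod 73).
Check: 55·30 = 1650 = 22·73 + 44.

30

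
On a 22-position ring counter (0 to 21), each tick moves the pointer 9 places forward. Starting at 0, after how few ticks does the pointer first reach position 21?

9⁻¹ ≡ 5 (mod 22) because 9·5 = 45 = 2·22 + 1.
Multiplying both sides by 5: x ≡ 5·21 = 105 ≡ 17 (mod 22).

17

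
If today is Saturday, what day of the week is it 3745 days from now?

Saturday

3745 = 535·7 + 0, so 3745 mod 7 = 0.
Saturday + 0 days → Saturday.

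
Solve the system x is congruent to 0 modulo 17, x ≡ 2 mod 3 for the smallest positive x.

x ≡ 2 (mod 3) gives x ∈ {2, 5, 8, 11, 14, 17}.
The first of these with x mod 17 = 0 is 17.

17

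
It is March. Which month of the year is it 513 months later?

513 = 42·12 + 9, so 513 mod 12 = 9.
March + 9 months → December.

December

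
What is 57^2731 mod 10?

Last digits of 7^n: 7, 9, 3, 1 (period 4).
2731 leaves remainder 3 on division by 4, so 57^2731 ends in 3.

3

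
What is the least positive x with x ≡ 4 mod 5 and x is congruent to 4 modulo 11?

x ≡ 4 (mod 5) gives x ∈ {4}.
The first of these with x mod 11 = 4 is 4.

4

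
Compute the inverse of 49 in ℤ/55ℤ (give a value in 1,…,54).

55 = 1·49 + 6
49 = 8·6 + 1
6 = 6·1 + 0
Back-substituting gives 49·9 ≡ 1 (mod 55).

9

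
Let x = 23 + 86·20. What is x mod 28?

7

86·20 = 1720.
1720 = 61·28 + 12, so 1720 mod 28 = 12.
(23 + 12) mod 28 = 7.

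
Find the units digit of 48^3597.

8

Powers of 8 mod 10 repeat with period 4: 8, 4, 2, 6.
3597 mod 4 = 1, so the last digit matches 8^1 = 8.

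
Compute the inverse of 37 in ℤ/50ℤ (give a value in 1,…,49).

23

50 = 1·37 + 13
37 = 2·13 + 11
13 = 1·11 + 2
11 = 5·2 + 1
2 = 2·1 + 0
Back-substituting gives 37·23 ≡ 1 (mod 50).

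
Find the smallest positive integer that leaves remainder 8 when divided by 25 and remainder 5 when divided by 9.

158

x ≡ 5 (mod 9) gives x ∈ {5, 14, 23, 32, 41, 50, 59, 68, …}.
The first of these with x mod 25 = 8 is 158.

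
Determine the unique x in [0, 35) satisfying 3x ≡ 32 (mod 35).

34

The inverse of 3 mod 35 is 12 (since 3·12 = 36 ≡ 1).
Multiplying both sides by 12: x ≡ 12·32 = 384 ≡ 34 (mod 35).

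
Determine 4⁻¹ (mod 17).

17 = 4·4 + 1
4 = 4·1 + 0
Back-substituting gives 4·13 ≡ 1 (mod 17).

13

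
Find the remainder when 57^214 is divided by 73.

2

Square-and-reduce mod 73: 57^1≡57, 57^2≡37, 57^4≡55, 57^8≡32, 57^16≡2, 57^32≡4, 57^64≡16, 57^128≡37.
Since 214 = 2 + 4 + 16 + 64 + 128 in binary, 57^214 ≡ 37·55·2·16·37 ≡ 2 (mod 73).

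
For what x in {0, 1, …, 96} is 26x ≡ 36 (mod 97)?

76

The inverse of 26 mod 97 is 56 (since 26·56 = 1456 ≡ 1).
So x ≡ 56·36 = 2016 ≡ 76 (mod 97).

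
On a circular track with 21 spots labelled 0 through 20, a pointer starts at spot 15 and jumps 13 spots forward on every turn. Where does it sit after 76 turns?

16

76·13 = 988.
988 − 47·21 = 1, so 988 ≡ 1 (mod 21).
(15 + 1) mod 21 = 16.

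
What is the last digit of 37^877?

7

The units digit of 37^n cycles with period 4: 7, 9, 3, 1, …
877 leaves remainder 1 on division by 4, so 37^877 ends in 7.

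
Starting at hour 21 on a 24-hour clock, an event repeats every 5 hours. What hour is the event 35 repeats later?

4

35·5 = 175.
Dividing 175 by 24 gives quotient 7 and remainder 7.
(21 + 7) mod 24 = 4.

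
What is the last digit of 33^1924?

1

Powers of 3 mod 10 repeat with period 4: 3, 9, 7, 1.
1924 leaves remainder 0 on division by 4, so 33^1924 ends in 1.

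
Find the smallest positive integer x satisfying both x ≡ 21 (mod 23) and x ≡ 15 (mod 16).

x ≡ 15 (mod 16) gives x ∈ {15, 31, 47, 63, 79, 95, 111, 127, …}.
The first of these with x mod 23 = 21 is 159.

159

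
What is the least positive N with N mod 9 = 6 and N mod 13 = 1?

105

x ≡ 6 (mod 9) gives x ∈ {6, 15, 24, 33, 42, 51, 60, 69, …}.
The first of these with x mod 13 = 1 is 105.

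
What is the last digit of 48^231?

2

Powers of 8 mod 10 repeat with period 4: 8, 4, 2, 6.
231 mod 4 = 3, so the last digit matches 8^3 = 2.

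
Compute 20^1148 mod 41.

37

By repeated squaring mod 41: 20^1≡20, 20^2≡31, 20^4≡18, 20^8≡37, 20^16≡16, 20^32≡10, 20^64≡18, 20^128≡37, 20^256≡16, 20^512≡10, 20^1024≡18.
1148 = 4 + 8 + 16 + 32 + 64 + 1024, so 20^1148 ≡ 18·37·16·10·18·18 ≡ 37 (mod 41).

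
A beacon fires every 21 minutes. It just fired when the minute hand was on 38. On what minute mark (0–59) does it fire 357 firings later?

35

357·21 = 7497.
7497 = 124·60 + 57, so 7497 mod 60 = 57.
(38 + 57) mod 60 = 35.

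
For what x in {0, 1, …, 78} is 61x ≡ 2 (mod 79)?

The inverse of 61 mod 79 is 57 (since 61·57 = 3477 ≡ 1).
Multiplying both sides by 57: x ≡ 57·2 = 114 ≡ 35 (mod 79).

35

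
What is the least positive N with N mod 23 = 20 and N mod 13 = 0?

273

Since 13·16 ≡ 1 (mod 23), take x = 0 + 13·((20−0)·16 mod 23) = 0 + 13·21 = 273.
Check: 273 mod 23 = 20, 273 mod 13 = 0.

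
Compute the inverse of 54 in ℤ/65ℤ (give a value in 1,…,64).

54·59 = 3186 = 49·65 + 1, so 54⁻¹ ≡ 59 (mod 65).

59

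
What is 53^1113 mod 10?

Powers of 3 mod 10 repeat with period 4: 3, 9, 7, 1.
1113 leaves remainder 1 on division by 4, so 53^1113 ends in 3.

3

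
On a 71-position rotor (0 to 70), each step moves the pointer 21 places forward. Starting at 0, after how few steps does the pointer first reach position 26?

8

The inverse of 21 mod 71 is 44 (since 21·44 = 924 ≡ 1).
So x ≡ 44·26 = 1144 ≡ 8 (mod 71).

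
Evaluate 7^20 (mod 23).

By repeated squaring mod 23: 7^1≡7, 7^2≡3, 7^4≡9, 7^8≡12, 7^16≡6.
20 = 4 + 16, so 7^20 ≡ 9·6 ≡ 8 (mod 23).

8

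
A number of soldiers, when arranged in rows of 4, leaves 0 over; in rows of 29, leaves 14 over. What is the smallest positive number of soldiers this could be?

72

Since 29·1 ≡ 1 (mod 4), take x = 14 + 29·((0−14)·1 mod 4) = 14 + 29·2 = 72.
Check: 72 mod 4 = 0, 72 mod 29 = 14.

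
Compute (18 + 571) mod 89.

571 = 6·89 + 37, so 571 mod 89 = 37.
(18 + 37) mod 89 = 55.

55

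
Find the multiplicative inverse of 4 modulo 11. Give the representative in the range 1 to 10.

11 = 2·4 + 3
4 = 1·3 + 1
3 = 3·1 + 0
Back-substituting gives 4·3 ≡ 1 (mod 11).

3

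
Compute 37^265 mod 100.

57

By repeated squaring mod 100: 37^1≡37, 37^2≡69, 37^4≡61, 37^8≡21, 37^16≡41, 37^32≡81, 37^64≡61, 37^128≡21, 37^256≡41.
Since 265 = 1 + 8 + 256 in binary, 37^265 ≡ 37·21·41 ≡ 57 (mod 100).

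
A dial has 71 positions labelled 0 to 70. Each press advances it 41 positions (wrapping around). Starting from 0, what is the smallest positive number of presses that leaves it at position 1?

26

71 = 1·41 + 30
41 = 1·30 + 11
30 = 2·11 + 8
11 = 1·8 + 3
8 = 2·3 + 2
3 = 1·2 + 1
2 = 2·1 + 0
Back-substituting gives 41·26 ≡ 1 (mod 71).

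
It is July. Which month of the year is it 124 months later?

November

124 = 10·12 + 4, so 124 mod 12 = 4.
July + 4 months → November.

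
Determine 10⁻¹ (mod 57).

57 = 5·10 + 7
10 = 1·7 + 3
7 = 2·3 + 1
3 = 3·1 + 0
Back-substituting gives 10·40 ≡ 1 (mod 57).

40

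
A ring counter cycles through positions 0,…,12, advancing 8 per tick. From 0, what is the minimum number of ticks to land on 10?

11

The inverse of 8 mod 13 is 5 (since 8·5 = 40 ≡ 1).
So x ≡ 5·10 = 50 ≡ 11 (mod 13).
Check: 8·11 = 88 = 6·13 + 10.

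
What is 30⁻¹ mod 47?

11

47 = 1·30 + 17
30 = 1·17 + 13
17 = 1·13 + 4
13 = 3·4 + 1
4 = 4·1 + 0
Back-substituting gives 30·11 ≡ 1 (mod 47).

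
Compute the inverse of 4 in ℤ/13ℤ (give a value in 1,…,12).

13 = 3·4 + 1
4 = 4·1 + 0
Back-substituting gives 4·10 ≡ 1 (mod 13).

10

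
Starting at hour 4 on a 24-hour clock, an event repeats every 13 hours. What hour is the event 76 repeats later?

8

76·13 = 988.
Dividing 988 by 24 gives quotient 41 and remainder 4.
(4 + 4) mod 24 = 8.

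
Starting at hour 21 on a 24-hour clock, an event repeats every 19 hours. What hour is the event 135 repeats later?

18

135·19 = 2565.
2565 = 106·24 + 21, so 2565 mod 24 = 21.
(21 + 21) mod 24 = 18.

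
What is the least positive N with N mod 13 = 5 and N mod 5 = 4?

Since 5·8 ≡ 1 (mod 13), take x = 4 + 5·((5−4)·8 mod 13) = 4 + 5·8 = 44.
Check: 44 mod 13 = 5, 44 mod 5 = 4.

44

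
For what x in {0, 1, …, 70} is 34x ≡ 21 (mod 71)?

57

34⁻¹ ≡ 23 (mod 71) because 34·23 = 782 = 11·71 + 1.
So x ≡ 23·21 = 483 ≡ 57 (mod 71).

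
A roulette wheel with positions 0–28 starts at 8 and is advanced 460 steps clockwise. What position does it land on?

4

Dividing 460 by 29 gives quotient 15 and remainder 25.
(8 + 25) mod 29 = 4.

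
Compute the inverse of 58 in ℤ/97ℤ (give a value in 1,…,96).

58·92 = 5336 = 55·97 + 1, so 58⁻¹ ≡ 92 (mod 97).

92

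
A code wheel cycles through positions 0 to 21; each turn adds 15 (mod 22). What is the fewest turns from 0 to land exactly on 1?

15·3 = 45 = 2·22 + 1, so 15⁻¹ ≡ 3 (mod 22).

3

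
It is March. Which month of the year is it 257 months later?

August

257 mod 12 = 5 (since 21·12 = 252).
March + 5 months → August.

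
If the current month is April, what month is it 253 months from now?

253 = 21·12 + 1, so 253 mod 12 = 1.
April + 1 month → May.

May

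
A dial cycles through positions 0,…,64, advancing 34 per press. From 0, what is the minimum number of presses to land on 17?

34⁻¹ ≡ 44 (mod 65) because 34·44 = 1496 = 23·65 + 1.
So x ≡ 44·17 = 748 ≡ 33 (mod 65).

33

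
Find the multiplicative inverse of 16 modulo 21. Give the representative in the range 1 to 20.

16·4 = 64 = 3·21 + 1, so 16⁻¹ ≡ 4 (mod 21).

4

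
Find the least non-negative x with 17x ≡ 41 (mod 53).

18

17⁻¹ ≡ 25 (mod 53) because 17·25 = 425 = 8·53 + 1.
So x ≡ 25·41 = 1025 ≡ 18 (mod 53).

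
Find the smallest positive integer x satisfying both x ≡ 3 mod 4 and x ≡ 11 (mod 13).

11

x ≡ 3 (mod 4) gives x ∈ {3, 7, 11}.
The first of these with x mod 13 = 11 is 11.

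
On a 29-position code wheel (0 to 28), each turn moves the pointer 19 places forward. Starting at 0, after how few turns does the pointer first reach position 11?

The inverse of 19 mod 29 is 26 (since 19·26 = 494 ≡ 1).
So x ≡ 26·11 = 286 ≡ 25 (mod 29).

25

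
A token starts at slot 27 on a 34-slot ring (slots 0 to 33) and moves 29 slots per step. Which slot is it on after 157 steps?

24

157·29 = 4553.
4553 mod 34 = 31 (since 133·34 = 4522).
(27 + 31) mod 34 = 24.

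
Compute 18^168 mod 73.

Square-and-reduce mod 73: 18^1≡18, 18^2≡32, 18^4≡2, 18^8≡4, 18^16≡16, 18^32≡37, 18^64≡55, 18^128≡32.
Since 168 = 8 + 32 + 128 in binary, 18^168 ≡ 4·37·32 ≡ 64 (mod 73).

64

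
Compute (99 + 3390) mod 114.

3390 mod 114 = 84 (since 29·114 = 3306).
(99 + 84) mod 114 = 69.

69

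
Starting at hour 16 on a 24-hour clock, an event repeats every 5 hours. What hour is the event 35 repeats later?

23

35·5 = 175.
175 mod 24 = 7 (since 7·24 = 168).
(16 + 7) mod 24 = 23.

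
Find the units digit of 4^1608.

Powers of 4 mod 10 repeat with period 2: 4, 6.
1608 leaves remainder 0 on division by 2, so 4^1608 ends in 6.

6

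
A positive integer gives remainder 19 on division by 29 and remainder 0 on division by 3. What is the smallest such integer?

x ≡ 0 (mod 3) gives x ∈ {0, 3, 6, 9, 12, 15, 18, 21, …}.
The first of these with x mod 29 = 19 is 48.

48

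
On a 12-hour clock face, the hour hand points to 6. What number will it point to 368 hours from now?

Dividing 368 by 12 gives quotient 30 and remainder 8.
6 + 8 → 2 on a 12-hour dial.

2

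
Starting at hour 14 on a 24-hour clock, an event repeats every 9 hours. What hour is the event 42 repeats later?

8

42·9 = 378.
Dividing 378 by 24 gives quotient 15 and remainder 18.
(14 + 18) mod 24 = 8.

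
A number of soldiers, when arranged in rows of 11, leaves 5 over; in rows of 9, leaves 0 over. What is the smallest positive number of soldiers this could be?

27

Since 9·5 ≡ 1 (mod 11), take x = 0 + 9·((5−0)·5 mod 11) = 0 + 9·3 = 27.
Check: 27 mod 11 = 5, 27 mod 9 = 0.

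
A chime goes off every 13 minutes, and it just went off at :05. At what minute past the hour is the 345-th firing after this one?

50

345·13 = 4485.
4485 = 74·60 + 45, so 4485 mod 60 = 45.
(5 + 45) mod 60 = 50.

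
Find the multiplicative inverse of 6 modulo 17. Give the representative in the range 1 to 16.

17 = 2·6 + 5
6 = 1·5 + 1
5 = 5·1 + 0
Back-substituting gives 6·3 ≡ 1 (mod 17).

3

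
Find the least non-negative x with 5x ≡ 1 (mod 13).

The inverse of 5 mod 13 is 8 (since 5·8 = 40 ≡ 1).
Multiplying both sides by 8: x ≡ 8·1 = 8 ≡ 8 (mod 13).

8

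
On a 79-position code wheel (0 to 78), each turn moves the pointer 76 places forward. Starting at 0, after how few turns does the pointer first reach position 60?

59

The inverse of 76 mod 79 is 26 (since 76·26 = 1976 ≡ 1).
So x ≡ 26·60 = 1560 ≡ 59 (mod 79).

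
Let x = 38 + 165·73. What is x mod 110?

93

165·73 = 12045.
12045 − 109·110 = 55, so 12045 ≡ 55 (mod 110).
(38 + 55) mod 110 = 93.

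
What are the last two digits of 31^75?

51

By repeated squaring mod 100: 31^1≡31, 31^2≡61, 31^4≡21, 31^8≡41, 31^16≡81, 31^32≡61, 31^64≡21.
75 = 1 + 2 + 8 + 64, so 31^75 ≡ 31·61·41·21 ≡ 51 (mod 100).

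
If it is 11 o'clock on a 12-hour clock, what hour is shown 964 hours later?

Dividing 964 by 12 gives quotient 80 and remainder 4.
11 + 4 → 3 on a 12-hour dial.

3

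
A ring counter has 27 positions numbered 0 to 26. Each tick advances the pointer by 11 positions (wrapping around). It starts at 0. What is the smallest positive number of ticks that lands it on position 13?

11⁻¹ ≡ 5 (mod 27) because 11·5 = 55 = 2·27 + 1.
So x ≡ 5·13 = 65 ≡ 11 (mod 27).

11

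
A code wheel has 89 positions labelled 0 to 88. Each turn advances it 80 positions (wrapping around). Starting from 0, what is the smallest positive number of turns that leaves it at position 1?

79

80·79 = 6320 = 71·89 + 1, so 80⁻¹ ≡ 79 (mod 89).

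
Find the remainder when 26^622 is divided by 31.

Successive squares of 26 mod 31: 26^1≡26, 26^2≡25, 26^4≡5, 26^8≡25, 26^16≡5, 26^32≡25, 26^64≡5, 26^128≡25, 26^256≡5, 26^512≡25.
622 = 2 + 4 + 8 + 32 + 64 + 512, so 26^622 ≡ 25·5·25·25·5·25 ≡ 5 (mod 31).

5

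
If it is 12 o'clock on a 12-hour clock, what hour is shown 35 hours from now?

Dividing 35 by 12 gives quotient 2 and remainder 11.
12 + 11 → 11 on a 12-hour dial.

11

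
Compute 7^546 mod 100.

Successive squares of 7 mod 100: 7^1≡7, 7^2≡49, 7^4≡1, 7^8≡1, 7^16≡1, 7^32≡1, 7^64≡1, 7^128≡1, 7^256≡1, 7^512≡1.
Since 546 = 2 + 32 + 512 in binary, 7^546 ≡ 49·1·1 ≡ 49 (mod 100).

49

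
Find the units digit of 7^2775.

Powers of 7 mod 10 repeat with period 4: 7, 9, 3, 1.
2775 leaves remainder 3 on division by 4, so 7^2775 ends in 3.

3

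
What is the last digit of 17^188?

1

Last digits of 7^n: 7, 9, 3, 1 (period 4).
188 mod 4 = 0, so the last digit matches 7^4 = 1.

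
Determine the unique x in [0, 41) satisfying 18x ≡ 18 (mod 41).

1

18⁻¹ ≡ 16 (mod 41) because 18·16 = 288 = 7·41 + 1.
Multiplying both sides by 16: x ≡ 16·18 = 288 ≡ 1 (mod 41).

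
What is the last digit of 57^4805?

7

Powers of 7 mod 10 repeat with period 4: 7, 9, 3, 1.
4805 mod 4 = 1, so the last digit matches 7^1 = 7.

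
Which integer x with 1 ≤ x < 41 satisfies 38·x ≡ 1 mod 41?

41 = 1·38 + 3
38 = 12·3 + 2
3 = 1·2 + 1
2 = 2·1 + 0
Back-substituting gives 38·27 ≡ 1 (mod 41).

27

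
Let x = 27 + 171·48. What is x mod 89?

171·48 = 8208.
8208 − 92·89 = 20, so 8208 ≡ 20 (mod 89).
(27 + 20) mod 89 = 47.

47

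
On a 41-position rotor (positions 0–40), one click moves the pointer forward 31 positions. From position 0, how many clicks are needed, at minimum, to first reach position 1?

31·4 = 124 = 3·41 + 1, so 31⁻¹ ≡ 4 (mod 41).

4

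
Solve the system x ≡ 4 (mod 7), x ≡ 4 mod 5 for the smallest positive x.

x ≡ 4 (mod 5) gives x ∈ {4}.
The first of these with x mod 7 = 4 is 4.

4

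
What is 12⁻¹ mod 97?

97 = 8·12 + 1
12 = 12·1 + 0
Back-substituting gives 12·89 ≡ 1 (mod 97).

89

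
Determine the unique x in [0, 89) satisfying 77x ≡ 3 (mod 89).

22

77⁻¹ ≡ 37 (mod 89) because 77·37 = 2849 = 32·89 + 1.
So x ≡ 37·3 = 111 ≡ 22 (mod 89).
Check: 77·22 = 1694 = 19·89 + 3.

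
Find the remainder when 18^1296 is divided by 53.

By repeated squaring mod 53: 18^1≡18, 18^2≡6, 18^4≡36, 18^8≡24, 18^16≡46, 18^32≡49, 18^64≡16, 18^128≡44, 18^256≡28, 18^512≡42, 18^1024≡15.
1296 = 16 + 256 + 1024, so 18^1296 ≡ 46·28·15 ≡ 28 (mod 53).

28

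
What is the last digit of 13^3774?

9

The units digit of 13^n cycles with period 4: 3, 9, 7, 1, …
3774 mod 4 = 2, so the last digit matches 3^2 = 9.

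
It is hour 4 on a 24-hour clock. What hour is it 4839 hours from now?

4839 − 201·24 = 15, so 4839 ≡ 15 (mod 24).
(4 + 15) mod 24 = 19.

19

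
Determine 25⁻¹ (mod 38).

38 = 1·25 + 13
25 = 1·13 + 12
13 = 1·12 + 1
12 = 12·1 + 0
Back-substituting gives 25·35 ≡ 1 (mod 38).

35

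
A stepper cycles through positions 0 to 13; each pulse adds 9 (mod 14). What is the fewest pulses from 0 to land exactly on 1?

11

9·11 = 99 = 7·14 + 1, so 9⁻¹ ≡ 11 (mod 14).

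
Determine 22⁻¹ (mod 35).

8

35 = 1·22 + 13
22 = 1·13 + 9
13 = 1·9 + 4
9 = 2·4 + 1
4 = 4·1 + 0
Back-substituting gives 22·8 ≡ 1 (mod 35).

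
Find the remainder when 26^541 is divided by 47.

Square-and-reduce mod 47: 26^1≡26, 26^2≡18, 26^4≡42, 26^8≡25, 26^16≡14, 26^32≡8, 26^64≡17, 26^128≡7, 26^256≡2, 26^512≡4.
541 = 1 + 4 + 8 + 16 + 512, so 26^541 ≡ 26·42·25·14·4 ≡ 31 (mod 47).

31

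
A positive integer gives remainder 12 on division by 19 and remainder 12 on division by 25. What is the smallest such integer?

12

x ≡ 12 (mod 19) gives x ∈ {12}.
The first of these with x mod 25 = 12 is 12.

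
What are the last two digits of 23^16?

61

Square-and-reduce mod 100: 23^1≡23, 23^2≡29, 23^4≡41, 23^8≡81, 23^16≡61.
Since 16 = 16 in binary, 23^16 ≡ 61 ≡ 61 (mod 100).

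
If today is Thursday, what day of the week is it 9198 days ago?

Thursday

9198 mod 7 = 0 (since 1314·7 = 9198).
Thursday − 0 days → Thursday.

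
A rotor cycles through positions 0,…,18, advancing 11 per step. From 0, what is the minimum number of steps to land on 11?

The inverse of 11 mod 19 is 7 (since 11·7 = 77 ≡ 1).
So x ≡ 7·11 = 77 ≡ 1 (mod 19).

1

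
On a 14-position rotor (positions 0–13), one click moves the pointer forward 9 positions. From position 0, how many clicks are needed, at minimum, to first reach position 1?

14 = 1·9 + 5
9 = 1·5 + 4
5 = 1·4 + 1
4 = 4·1 + 0
Back-substituting gives 9·11 ≡ 1 (mod 14).

11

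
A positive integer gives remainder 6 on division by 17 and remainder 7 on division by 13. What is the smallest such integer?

176

x ≡ 7 (mod 13) gives x ∈ {7, 20, 33, 46, 59, 72, 85, 98, …}.
The first of these with x mod 17 = 6 is 176.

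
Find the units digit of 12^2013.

Powers of 2 mod 10 repeat with period 4: 2, 4, 8, 6.
2013 mod 4 = 1, so the last digit matches 2^1 = 2.

2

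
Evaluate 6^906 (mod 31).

Successive squares of 6 mod 31: 6^1≡6, 6^2≡5, 6^4≡25, 6^8≡5, 6^16≡25, 6^32≡5, 6^64≡25, 6^128≡5, 6^256≡25, 6^512≡5.
Since 906 = 2 + 8 + 128 + 256 + 512 in binary, 6^906 ≡ 5·5·5·25·5 ≡ 1 (mod 31).

1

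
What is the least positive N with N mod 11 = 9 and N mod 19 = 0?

152

x ≡ 9 (mod 11) gives x ∈ {9, 20, 31, 42, 53, 64, 75, 86, …}.
The first of these with x mod 19 = 0 is 152.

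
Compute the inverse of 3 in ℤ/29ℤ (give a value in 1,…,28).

3·10 = 30 = 1·29 + 1, so 3⁻¹ ≡ 10 (mod 29).

10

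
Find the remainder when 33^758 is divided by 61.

By repeated squaring mod 61: 33^1≡33, 33^2≡52, 33^4≡20, 33^8≡34, 33^16≡58, 33^32≡9, 33^64≡20, 33^128≡34, 33^256≡58, 33^512≡9.
Since 758 = 2 + 4 + 16 + 32 + 64 + 128 + 512 in binary, 33^758 ≡ 52·20·58·9·20·34·9 ≡ 27 (mod 61).

27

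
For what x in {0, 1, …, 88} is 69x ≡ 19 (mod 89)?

48

69⁻¹ ≡ 40 (mod 89) because 69·40 = 2760 = 31·89 + 1.
Multiplying both sides by 40: x ≡ 40·19 = 760 ≡ 48 (mod 89).
Check: 69·48 = 3312 = 37·89 + 19.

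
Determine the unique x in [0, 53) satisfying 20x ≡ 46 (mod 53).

The inverse of 20 mod 53 is 8 (since 20·8 = 160 ≡ 1).
So x ≡ 8·46 = 368 ≡ 50 (mod 53).
Check: 20·50 = 1000 = 18·53 + 46.

50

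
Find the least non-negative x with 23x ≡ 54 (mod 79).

47

The inverse of 23 mod 79 is 55 (since 23·55 = 1265 ≡ 1).
So x ≡ 55·54 = 2970 ≡ 47 (mod 79).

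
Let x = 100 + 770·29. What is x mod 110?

100

770·29 = 22330.
22330 = 203·110 + 0, so 22330 mod 110 = 0.
(100 + 0) mod 110 = 100.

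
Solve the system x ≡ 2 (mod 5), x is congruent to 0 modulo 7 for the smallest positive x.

7

Since 7·3 ≡ 1 (mod 5), take x = 0 + 7·((2−0)·3 mod 5) = 0 + 7·1 = 7.
Check: 7 mod 5 = 2, 7 mod 7 = 0.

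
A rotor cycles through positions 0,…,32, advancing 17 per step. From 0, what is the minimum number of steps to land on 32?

The inverse of 17 mod 33 is 2 (since 17·2 = 34 ≡ 1).
So x ≡ 2·32 = 64 ≡ 31 (mod 33).

31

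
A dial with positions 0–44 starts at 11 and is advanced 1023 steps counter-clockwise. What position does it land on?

1023 mod 45 = 33 (since 22·45 = 990).
(11 − 33) mod 45 = 23.

23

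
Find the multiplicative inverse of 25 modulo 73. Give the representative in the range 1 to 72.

38

25·38 = 950 = 13·73 + 1, so 25⁻¹ ≡ 38 (mod 73).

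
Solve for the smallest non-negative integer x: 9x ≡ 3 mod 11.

The inverse of 9 mod 11 is 5 (since 9·5 = 45 ≡ 1).
So x ≡ 5·3 = 15 ≡ 4 (mod 11).

4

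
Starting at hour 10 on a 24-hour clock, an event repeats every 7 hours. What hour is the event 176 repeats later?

176·7 = 1232.
1232 − 51·24 = 8, so 1232 ≡ 8 (mod 24).
(10 + 8) mod 24 = 18.

18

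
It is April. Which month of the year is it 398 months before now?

398 − 33·12 = 2, so 398 ≡ 2 (mod 12).
April − 2 months → February.

February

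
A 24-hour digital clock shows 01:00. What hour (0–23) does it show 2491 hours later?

20

2491 mod 24 = 19 (since 103·24 = 2472).
(1 + 19) mod 24 = 20.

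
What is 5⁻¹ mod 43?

26

43 = 8·5 + 3
5 = 1·3 + 2
3 = 1·2 + 1
2 = 2·1 + 0
Back-substituting gives 5·26 ≡ 1 (mod 43).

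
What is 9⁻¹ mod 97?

9·54 = 486 = 5·97 + 1, so 9⁻¹ ≡ 54 (mod 97).

54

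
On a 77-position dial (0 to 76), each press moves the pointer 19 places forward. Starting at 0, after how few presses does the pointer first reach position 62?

60

19⁻¹ ≡ 73 (mod 77) because 19·73 = 1387 = 18·77 + 1.
So x ≡ 73·62 = 4526 ≡ 60 (mod 77).
Check: 19·60 = 1140 = 14·77 + 62.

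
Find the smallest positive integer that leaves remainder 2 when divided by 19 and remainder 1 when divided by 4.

x ≡ 1 (mod 4) gives x ∈ {1, 5, 9, 13, 17, 21}.
The first of these with x mod 19 = 2 is 21.

21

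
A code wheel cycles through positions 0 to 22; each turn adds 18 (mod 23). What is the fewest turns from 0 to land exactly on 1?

18·9 = 162 = 7·23 + 1, so 18⁻¹ ≡ 9 (mod 23).

9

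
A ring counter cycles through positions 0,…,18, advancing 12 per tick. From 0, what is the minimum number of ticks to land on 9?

15

12⁻¹ ≡ 8 (mod 19) because 12·8 = 96 = 5·19 + 1.
So x ≡ 8·9 = 72 ≡ 15 (mod 19).
Check: 12·15 = 180 = 9·19 + 9.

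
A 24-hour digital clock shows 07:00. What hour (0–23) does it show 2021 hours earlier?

2021 = 84·24 + 5, so 2021 mod 24 = 5.
(7 − 5) mod 24 = 2.

2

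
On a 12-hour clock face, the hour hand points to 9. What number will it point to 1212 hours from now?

1212 = 101·12 + 0, so 1212 mod 12 = 0.
9 + 0 → 9 on a 12-hour dial.

9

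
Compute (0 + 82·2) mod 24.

82·2 = 164.
164 − 6·24 = 20, so 164 ≡ 20 (mod 24).
(0 + 20) mod 24 = 20.

20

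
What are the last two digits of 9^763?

29

Successive squares of 9 mod 100: 9^1≡9, 9^2≡81, 9^4≡61, 9^8≡21, 9^16≡41, 9^32≡81, 9^64≡61, 9^128≡21, 9^256≡41, 9^512≡81.
763 = 1 + 2 + 8 + 16 + 32 + 64 + 128 + 512, so 9^763 ≡ 9·81·21·41·81·61·21·81 ≡ 29 (mod 100).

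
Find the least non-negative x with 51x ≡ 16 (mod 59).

57

51⁻¹ ≡ 22 (mod 59) because 51·22 = 1122 = 19·59 + 1.
So x ≡ 22·16 = 352 ≡ 57 (mod 59).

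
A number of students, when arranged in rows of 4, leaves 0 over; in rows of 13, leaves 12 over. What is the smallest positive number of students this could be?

12

x ≡ 0 (mod 4) gives x ∈ {0, 4, 8, 12}.
The first of these with x mod 13 = 12 is 12.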